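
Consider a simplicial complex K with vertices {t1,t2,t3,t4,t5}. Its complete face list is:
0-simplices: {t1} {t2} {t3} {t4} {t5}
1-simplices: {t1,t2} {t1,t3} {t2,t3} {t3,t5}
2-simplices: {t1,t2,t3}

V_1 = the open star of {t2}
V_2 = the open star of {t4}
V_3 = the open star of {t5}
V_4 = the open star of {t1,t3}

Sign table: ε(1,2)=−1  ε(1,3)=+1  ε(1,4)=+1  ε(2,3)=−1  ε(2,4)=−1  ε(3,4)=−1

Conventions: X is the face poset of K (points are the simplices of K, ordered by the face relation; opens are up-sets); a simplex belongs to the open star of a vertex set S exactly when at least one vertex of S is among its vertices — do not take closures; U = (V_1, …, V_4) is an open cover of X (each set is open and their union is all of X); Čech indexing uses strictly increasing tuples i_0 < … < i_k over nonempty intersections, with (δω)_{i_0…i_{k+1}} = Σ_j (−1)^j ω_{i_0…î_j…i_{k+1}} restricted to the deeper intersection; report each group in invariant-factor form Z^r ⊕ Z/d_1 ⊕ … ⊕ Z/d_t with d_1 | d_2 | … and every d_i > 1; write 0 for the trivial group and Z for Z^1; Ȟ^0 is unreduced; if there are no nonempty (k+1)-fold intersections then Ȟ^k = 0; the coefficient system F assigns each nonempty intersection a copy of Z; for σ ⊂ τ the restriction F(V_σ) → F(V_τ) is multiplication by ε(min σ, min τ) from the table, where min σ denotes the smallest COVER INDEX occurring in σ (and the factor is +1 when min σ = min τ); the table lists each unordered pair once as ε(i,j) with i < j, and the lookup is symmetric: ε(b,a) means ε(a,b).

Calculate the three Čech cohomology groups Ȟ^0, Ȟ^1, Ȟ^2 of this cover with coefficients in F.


Ȟ^0 = Z^2, Ȟ^1 = 0, Ȟ^2 = 0

nerve of the cover:
  V1={{t2},{t1,t2},{t2,t3},{t1,t2,t3}} V2={{t4}} V3={{t5},{t3,t5}} V4={{t1},{t3},{t1,t2},{t1,t3},{t2,t3},{t3,t5},{t1,t2,t3}}
  V14={{t1,t2},{t2,t3},{t1,t2,t3}} V34={{t3,t5}}
C dims 4,2; δ0: rk 2, SNF 1^2
Ȟ^0 = (4 − 2) − 0 = 2, so Ȟ^0 ≅ Z^2
Ȟ^1 = (2 − 0) − 2 = 0, so Ȟ^1 ≅ 0
Ȟ^2 = (0 − 0) − 0 = 0, so Ȟ^2 ≅ 0


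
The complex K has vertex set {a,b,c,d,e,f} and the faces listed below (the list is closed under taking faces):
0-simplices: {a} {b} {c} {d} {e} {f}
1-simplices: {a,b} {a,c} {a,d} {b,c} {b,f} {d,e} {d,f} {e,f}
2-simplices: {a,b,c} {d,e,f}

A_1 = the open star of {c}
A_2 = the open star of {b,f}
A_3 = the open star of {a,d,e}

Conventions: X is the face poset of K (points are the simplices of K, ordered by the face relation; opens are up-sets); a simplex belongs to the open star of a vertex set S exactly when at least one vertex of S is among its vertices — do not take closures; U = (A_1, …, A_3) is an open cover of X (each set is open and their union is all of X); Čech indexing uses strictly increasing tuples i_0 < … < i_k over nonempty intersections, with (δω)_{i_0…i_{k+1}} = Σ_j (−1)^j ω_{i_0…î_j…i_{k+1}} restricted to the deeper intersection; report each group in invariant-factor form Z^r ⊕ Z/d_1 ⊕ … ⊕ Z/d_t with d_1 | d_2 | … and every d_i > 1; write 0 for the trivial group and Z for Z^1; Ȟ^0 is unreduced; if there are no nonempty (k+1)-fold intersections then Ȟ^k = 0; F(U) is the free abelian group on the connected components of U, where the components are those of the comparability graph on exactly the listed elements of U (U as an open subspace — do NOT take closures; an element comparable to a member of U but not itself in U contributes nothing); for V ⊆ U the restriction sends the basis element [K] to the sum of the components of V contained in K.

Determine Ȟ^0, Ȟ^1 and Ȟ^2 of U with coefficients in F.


intersection data:
  A1={{c},{a,c},{b,c},{a,b,c}} A2={{b},{f},{a,b},{b,c},{b,f},{d,f},{e,f},{a,b,c},{d,e,f}} A3={{a},{d},{e},{a,b},{a,c},{a,d},{d,e},{d,f},{e,f},{a,b,c},{d,e,f}}
  A12={{b,c},{a,b,c}} A13={{a,c},{a,b,c}} A23={{a,b},{d,f},{e,f},{a,b,c},{d,e,f}}
  A123={{a,b,c}}
components per intersection:
  A1: {{c},{a,c},{b,c},{a,b,c}}
  A2: {{b},{f},{a,b},{b,c},{b,f},{d,f},{e,f},{a,b,c},{d,e,f}}
  A3: {{a},{d},{e},{a,b},{a,c},{a,d},{d,e},{d,f},{e,f},{a,b,c},{d,e,f}}
  A12: {{b,c},{a,b,c}}
  A13: {{a,c},{a,b,c}}
  A23: {{a,b},{a,b,c}} {{d,f},{e,f},{d,e,f}}
  A123: {{a,b,c}}
C dims 3,4,1; δ0: rk 2, SNF 1^2; δ1: rk 1, SNF 1^1
Ȟ^0 = (3 − 2) − 0 = 1, so Ȟ^0 ≅ Z
Ȟ^1 = (4 − 1) − 2 = 1, so Ȟ^1 ≅ Z
Ȟ^2 = (1 − 0) − 1 = 0, so Ȟ^2 ≅ 0

Ȟ^0 = Z, Ȟ^1 = Z, Ȟ^2 = 0


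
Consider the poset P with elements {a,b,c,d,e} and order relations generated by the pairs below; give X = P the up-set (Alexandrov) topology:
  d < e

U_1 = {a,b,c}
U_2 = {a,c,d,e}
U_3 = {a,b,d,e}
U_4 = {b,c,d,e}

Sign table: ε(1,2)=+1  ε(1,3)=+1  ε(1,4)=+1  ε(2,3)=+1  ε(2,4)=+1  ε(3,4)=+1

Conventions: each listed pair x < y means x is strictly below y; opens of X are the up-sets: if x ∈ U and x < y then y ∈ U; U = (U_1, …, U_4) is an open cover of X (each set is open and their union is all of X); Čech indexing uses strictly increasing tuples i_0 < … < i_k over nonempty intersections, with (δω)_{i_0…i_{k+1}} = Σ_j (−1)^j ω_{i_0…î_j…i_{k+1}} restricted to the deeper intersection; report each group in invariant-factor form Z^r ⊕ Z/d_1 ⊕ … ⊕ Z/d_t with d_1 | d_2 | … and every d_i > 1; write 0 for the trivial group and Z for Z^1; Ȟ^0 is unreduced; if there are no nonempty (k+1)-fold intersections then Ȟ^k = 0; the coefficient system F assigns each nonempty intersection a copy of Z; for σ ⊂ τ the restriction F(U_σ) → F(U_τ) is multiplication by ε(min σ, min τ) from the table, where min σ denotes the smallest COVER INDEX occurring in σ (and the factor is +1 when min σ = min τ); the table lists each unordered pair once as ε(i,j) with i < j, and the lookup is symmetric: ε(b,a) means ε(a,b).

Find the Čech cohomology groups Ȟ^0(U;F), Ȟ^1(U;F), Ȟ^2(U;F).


Ȟ^0 = Z; Ȟ^1 = 0; Ȟ^2 = Z

nonempty overlaps:
  U12={a,c} U13={a,b} U14={b,c} U23={a,d,e} U24={c,d,e} U34={b,d,e}
  U123={a} U124={c} U134={b} U234={d,e}
C dims 4,6,4; δ0: rk 3, SNF 1^3; δ1: rk 3, SNF 1^3
degree 0: 4−3−0 = 1 → Ȟ^0 ≅ Z
degree 1: 6−3−3 = 0 → Ȟ^1 ≅ 0
degree 2: 4−0−3 = 1 → Ȟ^2 ≅ Z


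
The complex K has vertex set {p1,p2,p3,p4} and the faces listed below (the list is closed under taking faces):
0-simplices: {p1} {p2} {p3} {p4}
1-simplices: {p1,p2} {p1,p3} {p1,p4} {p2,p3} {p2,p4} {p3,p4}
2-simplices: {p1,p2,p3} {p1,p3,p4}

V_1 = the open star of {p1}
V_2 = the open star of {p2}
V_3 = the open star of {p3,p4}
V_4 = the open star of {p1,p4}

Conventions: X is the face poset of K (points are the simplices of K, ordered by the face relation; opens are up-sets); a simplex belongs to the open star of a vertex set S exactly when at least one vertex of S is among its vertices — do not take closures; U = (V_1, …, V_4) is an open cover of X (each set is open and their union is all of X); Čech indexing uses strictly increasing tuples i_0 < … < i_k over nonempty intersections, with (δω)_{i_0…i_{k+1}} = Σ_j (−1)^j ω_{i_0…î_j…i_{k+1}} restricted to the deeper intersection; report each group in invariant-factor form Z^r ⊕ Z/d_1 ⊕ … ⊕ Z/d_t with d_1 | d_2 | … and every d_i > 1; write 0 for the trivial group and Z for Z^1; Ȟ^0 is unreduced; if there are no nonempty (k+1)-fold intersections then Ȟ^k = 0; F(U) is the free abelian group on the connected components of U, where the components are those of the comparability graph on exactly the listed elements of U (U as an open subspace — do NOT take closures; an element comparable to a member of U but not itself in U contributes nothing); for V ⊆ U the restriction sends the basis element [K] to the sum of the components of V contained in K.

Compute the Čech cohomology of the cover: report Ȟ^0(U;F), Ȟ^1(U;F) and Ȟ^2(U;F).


Ȟ^0(U;F) ≅ Z, Ȟ^1(U;F) ≅ Z and Ȟ^2(U;F) ≅ 0

nonempty intersections:
  V1={{p1},{p1,p2},{p1,p3},{p1,p4},{p1,p2,p3},{p1,p3,p4}} V2={{p2},{p1,p2},{p2,p3},{p2,p4},{p1,p2,p3}} V3={{p3},{p4},{p1,p3},{p1,p4},{p2,p3},{p2,p4},{p3,p4},{p1,p2,p3},{p1,p3,p4}} V4={{p1},{p4},{p1,p2},{p1,p3},{p1,p4},{p2,p4},{p3,p4},{p1,p2,p3},{p1,p3,p4}}
  V12={{p1,p2},{p1,p2,p3}} V13={{p1,p3},{p1,p4},{p1,p2,p3},{p1,p3,p4}} V14={{p1},{p1,p2},{p1,p3},{p1,p4},{p1,p2,p3},{p1,p3,p4}} V23={{p2,p3},{p2,p4},{p1,p2,p3}} V24={{p1,p2},{p2,p4},{p1,p2,p3}} V34={{p4},{p1,p3},{p1,p4},{p2,p4},{p3,p4},{p1,p2,p3},{p1,p3,p4}}
  V123={{p1,p2,p3}} V124={{p1,p2},{p1,p2,p3}} V134={{p1,p3},{p1,p4},{p1,p2,p3},{p1,p3,p4}} V234={{p2,p4},{p1,p2,p3}}
  V1234={{p1,p2,p3}}
components per intersection:
  V1: {{p1},{p1,p2},{p1,p3},{p1,p4},{p1,p2,p3},{p1,p3,p4}}
  V2: {{p2},{p1,p2},{p2,p3},{p2,p4},{p1,p2,p3}}
  V3: {{p3},{p4},{p1,p3},{p1,p4},{p2,p3},{p2,p4},{p3,p4},{p1,p2,p3},{p1,p3,p4}}
  V4: {{p1},{p4},{p1,p2},{p1,p3},{p1,p4},{p2,p4},{p3,p4},{p1,p2,p3},{p1,p3,p4}}
  V12: {{p1,p2},{p1,p2,p3}}
  V13: {{p1,p3},{p1,p4},{p1,p2,p3},{p1,p3,p4}}
  V14: {{p1},{p1,p2},{p1,p3},{p1,p4},{p1,p2,p3},{p1,p3,p4}}
  V23: {{p2,p3},{p1,p2,p3}} {{p2,p4}}
  V24: {{p1,p2},{p1,p2,p3}} {{p2,p4}}
  V34: {{p4},{p1,p3},{p1,p4},{p2,p4},{p3,p4},{p1,p2,p3},{p1,p3,p4}}
  V123: {{p1,p2,p3}}
  V124: {{p1,p2},{p1,p2,p3}}
  V134: {{p1,p3},{p1,p4},{p1,p2,p3},{p1,p3,p4}}
  V234: {{p2,p4}} {{p1,p2,p3}}
  V1234: {{p1,p2,p3}}
C dims 4,8,5,1; δ0: rk 3, SNF 1^3; δ1: rk 4, SNF 1^4; δ2: rk 1, SNF 1^1
Ȟ^0: (4−3)−0=1 ⇒ Z
Ȟ^1: (8−4)−3=1 ⇒ Z
Ȟ^2: (5−1)−4=0 ⇒ 0


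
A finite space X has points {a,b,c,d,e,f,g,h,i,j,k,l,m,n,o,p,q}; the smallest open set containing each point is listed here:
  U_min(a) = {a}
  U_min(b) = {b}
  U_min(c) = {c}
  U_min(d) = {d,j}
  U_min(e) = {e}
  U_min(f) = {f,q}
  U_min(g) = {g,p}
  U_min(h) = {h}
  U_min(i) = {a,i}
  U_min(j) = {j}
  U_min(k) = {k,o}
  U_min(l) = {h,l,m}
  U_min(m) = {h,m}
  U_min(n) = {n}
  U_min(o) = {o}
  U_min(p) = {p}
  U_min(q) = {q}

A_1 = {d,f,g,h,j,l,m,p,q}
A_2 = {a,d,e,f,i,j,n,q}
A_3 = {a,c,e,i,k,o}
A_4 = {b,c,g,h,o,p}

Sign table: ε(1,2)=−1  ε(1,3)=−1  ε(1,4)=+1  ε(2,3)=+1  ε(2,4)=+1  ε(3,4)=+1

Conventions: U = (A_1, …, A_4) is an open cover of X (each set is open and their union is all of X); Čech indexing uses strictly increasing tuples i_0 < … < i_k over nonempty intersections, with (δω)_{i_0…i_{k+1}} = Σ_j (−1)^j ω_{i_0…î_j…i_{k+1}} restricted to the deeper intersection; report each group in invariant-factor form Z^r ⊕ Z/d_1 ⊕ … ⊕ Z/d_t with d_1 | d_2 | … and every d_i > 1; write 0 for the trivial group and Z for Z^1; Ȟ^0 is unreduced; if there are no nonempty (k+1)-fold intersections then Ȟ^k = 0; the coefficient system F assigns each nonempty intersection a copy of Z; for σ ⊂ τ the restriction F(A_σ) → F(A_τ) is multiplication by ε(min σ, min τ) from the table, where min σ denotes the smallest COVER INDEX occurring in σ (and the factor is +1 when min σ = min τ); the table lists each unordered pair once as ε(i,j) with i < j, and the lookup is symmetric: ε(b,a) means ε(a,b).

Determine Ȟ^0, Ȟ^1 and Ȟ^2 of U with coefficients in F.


nerve of the cover:
  A12={d,f,j,q} A14={g,h,p} A23={a,e,i} A34={c,o}
C dims 4,4; δ0: rk 4, SNF 1^3·2
Ȟ^0 = (4 − 4) − 0 = 0, so Ȟ^0 ≅ 0
Ȟ^1 = (4 − 0) − 4 = 0 plus torsion [2], so Ȟ^1 ≅ Z/2
Ȟ^2 = (0 − 0) − 0 = 0, so Ȟ^2 ≅ 0

Ȟ^0(U;F) ≅ 0; Ȟ^1(U;F) ≅ Z/2; Ȟ^2(U;F) ≅ 0


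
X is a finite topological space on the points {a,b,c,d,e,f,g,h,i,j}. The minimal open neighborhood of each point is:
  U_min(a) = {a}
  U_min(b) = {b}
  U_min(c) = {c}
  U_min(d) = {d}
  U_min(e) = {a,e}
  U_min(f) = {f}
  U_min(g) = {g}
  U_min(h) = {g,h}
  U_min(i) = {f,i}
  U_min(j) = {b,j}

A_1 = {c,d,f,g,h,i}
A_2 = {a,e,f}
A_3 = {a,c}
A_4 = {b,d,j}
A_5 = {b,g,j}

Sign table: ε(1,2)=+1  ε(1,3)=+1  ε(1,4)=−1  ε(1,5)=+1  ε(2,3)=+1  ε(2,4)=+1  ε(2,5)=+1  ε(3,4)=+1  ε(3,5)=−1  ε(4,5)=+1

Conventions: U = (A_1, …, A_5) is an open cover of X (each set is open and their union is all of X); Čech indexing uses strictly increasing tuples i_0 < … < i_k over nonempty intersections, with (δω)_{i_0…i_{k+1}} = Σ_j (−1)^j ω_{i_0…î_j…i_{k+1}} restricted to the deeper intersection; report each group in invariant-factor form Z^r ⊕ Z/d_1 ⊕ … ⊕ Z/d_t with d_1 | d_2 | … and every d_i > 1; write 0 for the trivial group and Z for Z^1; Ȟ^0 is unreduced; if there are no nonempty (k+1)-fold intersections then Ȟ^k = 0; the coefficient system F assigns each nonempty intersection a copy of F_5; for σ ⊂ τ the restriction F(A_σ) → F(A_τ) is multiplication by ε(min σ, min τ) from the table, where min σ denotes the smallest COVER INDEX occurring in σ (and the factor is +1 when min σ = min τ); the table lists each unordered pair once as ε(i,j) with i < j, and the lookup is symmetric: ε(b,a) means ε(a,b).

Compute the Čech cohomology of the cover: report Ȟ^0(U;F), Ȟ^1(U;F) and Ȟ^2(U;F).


cover nerve:
  A12={f} A13={c} A14={d} A15={g} A23={a} A45={b,j}
C dims 5,6; δ0: rk_F5 5
Ȟ^0: (5−5)−0=0 ⇒ 0
Ȟ^1: (6−0)−5=1 ⇒ Z/5
Ȟ^2: (0−0)−0=0 ⇒ 0

Ȟ^0 ≅ 0, Ȟ^1 ≅ Z/5, Ȟ^2 ≅ 0


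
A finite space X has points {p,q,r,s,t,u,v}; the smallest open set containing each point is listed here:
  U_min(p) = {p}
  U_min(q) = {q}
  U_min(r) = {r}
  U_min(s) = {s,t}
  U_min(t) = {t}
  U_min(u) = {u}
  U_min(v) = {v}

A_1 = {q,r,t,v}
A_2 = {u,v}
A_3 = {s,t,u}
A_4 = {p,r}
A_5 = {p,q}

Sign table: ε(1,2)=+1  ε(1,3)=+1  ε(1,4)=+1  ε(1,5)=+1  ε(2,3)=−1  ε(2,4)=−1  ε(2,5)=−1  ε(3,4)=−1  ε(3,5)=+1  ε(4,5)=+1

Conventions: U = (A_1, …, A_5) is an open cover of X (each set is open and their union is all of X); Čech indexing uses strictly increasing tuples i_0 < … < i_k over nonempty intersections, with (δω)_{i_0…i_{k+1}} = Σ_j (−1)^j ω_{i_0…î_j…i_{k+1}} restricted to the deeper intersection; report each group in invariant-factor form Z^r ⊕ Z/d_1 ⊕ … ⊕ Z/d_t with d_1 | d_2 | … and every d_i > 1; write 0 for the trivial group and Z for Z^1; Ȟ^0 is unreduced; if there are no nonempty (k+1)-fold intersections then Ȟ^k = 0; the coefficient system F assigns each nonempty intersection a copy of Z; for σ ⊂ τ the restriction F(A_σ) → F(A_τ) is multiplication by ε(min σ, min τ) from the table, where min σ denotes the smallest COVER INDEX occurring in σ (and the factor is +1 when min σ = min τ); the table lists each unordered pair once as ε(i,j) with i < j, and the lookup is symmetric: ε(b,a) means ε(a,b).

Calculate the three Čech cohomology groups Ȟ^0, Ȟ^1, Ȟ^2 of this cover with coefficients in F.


Ȟ^0 ≅ 0, Ȟ^1 ≅ Z ⊕ Z/2, Ȟ^2 ≅ 0

nonempty intersections:
  A12={v} A13={t} A14={r} A15={q} A23={u} A45={p}
C dims 5,6; δ0: rk 5, SNF 1^4·2
Ȟ^0: (5−5)−0=0 ⇒ 0
Ȟ^1: (6−0)−5=1 plus torsion [2] ⇒ Z ⊕ Z/2
Ȟ^2: (0−0)−0=0 ⇒ 0


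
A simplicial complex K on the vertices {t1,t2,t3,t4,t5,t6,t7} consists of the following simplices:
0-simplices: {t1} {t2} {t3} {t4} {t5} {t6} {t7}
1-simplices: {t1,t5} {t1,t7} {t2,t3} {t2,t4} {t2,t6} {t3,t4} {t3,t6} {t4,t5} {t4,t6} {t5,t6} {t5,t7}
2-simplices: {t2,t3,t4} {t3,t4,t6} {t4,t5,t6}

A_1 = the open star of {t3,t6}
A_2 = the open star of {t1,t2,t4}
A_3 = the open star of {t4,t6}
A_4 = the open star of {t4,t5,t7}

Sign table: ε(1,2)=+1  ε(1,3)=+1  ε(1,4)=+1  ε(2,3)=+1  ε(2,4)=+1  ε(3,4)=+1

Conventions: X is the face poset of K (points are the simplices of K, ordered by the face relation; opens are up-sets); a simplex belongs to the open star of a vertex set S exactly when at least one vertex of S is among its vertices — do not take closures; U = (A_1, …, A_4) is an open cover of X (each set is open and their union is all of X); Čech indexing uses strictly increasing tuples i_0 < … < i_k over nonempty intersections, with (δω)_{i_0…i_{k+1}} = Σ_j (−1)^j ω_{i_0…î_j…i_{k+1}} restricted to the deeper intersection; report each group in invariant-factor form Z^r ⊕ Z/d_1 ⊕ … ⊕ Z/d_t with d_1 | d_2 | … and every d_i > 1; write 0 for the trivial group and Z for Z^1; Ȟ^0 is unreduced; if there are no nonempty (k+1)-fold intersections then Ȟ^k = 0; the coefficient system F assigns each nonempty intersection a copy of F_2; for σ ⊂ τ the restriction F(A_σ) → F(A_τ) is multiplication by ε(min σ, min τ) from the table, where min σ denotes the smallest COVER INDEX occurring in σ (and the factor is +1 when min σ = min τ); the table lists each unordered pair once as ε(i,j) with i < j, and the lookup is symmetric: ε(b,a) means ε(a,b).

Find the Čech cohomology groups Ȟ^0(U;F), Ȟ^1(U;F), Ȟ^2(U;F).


nonempty intersections:
  A1={{t3},{t6},{t2,t3},{t2,t6},{t3,t4},{t3,t6},{t4,t6},{t5,t6},{t2,t3,t4},{t3,t4,t6},{t4,t5,t6}} A2={{t1},{t2},{t4},{t1,t5},{t1,t7},{t2,t3},{t2,t4},{t2,t6},{t3,t4},{t4,t5},{t4,t6},{t2,t3,t4},{t3,t4,t6},{t4,t5,t6}} A3={{t4},{t6},{t2,t4},{t2,t6},{t3,t4},{t3,t6},{t4,t5},{t4,t6},{t5,t6},{t2,t3,t4},{t3,t4,t6},{t4,t5,t6}} A4={{t4},{t5},{t7},{t1,t5},{t1,t7},{t2,t4},{t3,t4},{t4,t5},{t4,t6},{t5,t6},{t5,t7},{t2,t3,t4},{t3,t4,t6},{t4,t5,t6}}
  A12={{t2,t3},{t2,t6},{t3,t4},{t4,t6},{t2,t3,t4},{t3,t4,t6},{t4,t5,t6}} A13={{t6},{t2,t6},{t3,t4},{t3,t6},{t4,t6},{t5,t6},{t2,t3,t4},{t3,t4,t6},{t4,t5,t6}} A14={{t3,t4},{t4,t6},{t5,t6},{t2,t3,t4},{t3,t4,t6},{t4,t5,t6}} A23={{t4},{t2,t4},{t2,t6},{t3,t4},{t4,t5},{t4,t6},{t2,t3,t4},{t3,t4,t6},{t4,t5,t6}} A24={{t4},{t1,t5},{t1,t7},{t2,t4},{t3,t4},{t4,t5},{t4,t6},{t2,t3,t4},{t3,t4,t6},{t4,t5,t6}} A34={{t4},{t2,t4},{t3,t4},{t4,t5},{t4,t6},{t5,t6},{t2,t3,t4},{t3,t4,t6},{t4,t5,t6}}
  A123={{t2,t6},{t3,t4},{t4,t6},{t2,t3,t4},{t3,t4,t6},{t4,t5,t6}} A124={{t3,t4},{t4,t6},{t2,t3,t4},{t3,t4,t6},{t4,t5,t6}} A134={{t3,t4},{t4,t6},{t5,t6},{t2,t3,t4},{t3,t4,t6},{t4,t5,t6}} A234={{t4},{t2,t4},{t3,t4},{t4,t5},{t4,t6},{t2,t3,t4},{t3,t4,t6},{t4,t5,t6}}
  A1234={{t3,t4},{t4,t6},{t2,t3,t4},{t3,t4,t6},{t4,t5,t6}}
C dims 4,6,4,1; δ0: rk_F2 3; δ1: rk_F2 3; δ2: rk_F2 1
Ȟ^0: (4−3)−0=1 ⇒ Z/2
Ȟ^1: (6−3)−3=0 ⇒ 0
Ȟ^2: (4−1)−3=0 ⇒ 0

Ȟ^0 = Z/2, Ȟ^1 = 0 and Ȟ^2 = 0


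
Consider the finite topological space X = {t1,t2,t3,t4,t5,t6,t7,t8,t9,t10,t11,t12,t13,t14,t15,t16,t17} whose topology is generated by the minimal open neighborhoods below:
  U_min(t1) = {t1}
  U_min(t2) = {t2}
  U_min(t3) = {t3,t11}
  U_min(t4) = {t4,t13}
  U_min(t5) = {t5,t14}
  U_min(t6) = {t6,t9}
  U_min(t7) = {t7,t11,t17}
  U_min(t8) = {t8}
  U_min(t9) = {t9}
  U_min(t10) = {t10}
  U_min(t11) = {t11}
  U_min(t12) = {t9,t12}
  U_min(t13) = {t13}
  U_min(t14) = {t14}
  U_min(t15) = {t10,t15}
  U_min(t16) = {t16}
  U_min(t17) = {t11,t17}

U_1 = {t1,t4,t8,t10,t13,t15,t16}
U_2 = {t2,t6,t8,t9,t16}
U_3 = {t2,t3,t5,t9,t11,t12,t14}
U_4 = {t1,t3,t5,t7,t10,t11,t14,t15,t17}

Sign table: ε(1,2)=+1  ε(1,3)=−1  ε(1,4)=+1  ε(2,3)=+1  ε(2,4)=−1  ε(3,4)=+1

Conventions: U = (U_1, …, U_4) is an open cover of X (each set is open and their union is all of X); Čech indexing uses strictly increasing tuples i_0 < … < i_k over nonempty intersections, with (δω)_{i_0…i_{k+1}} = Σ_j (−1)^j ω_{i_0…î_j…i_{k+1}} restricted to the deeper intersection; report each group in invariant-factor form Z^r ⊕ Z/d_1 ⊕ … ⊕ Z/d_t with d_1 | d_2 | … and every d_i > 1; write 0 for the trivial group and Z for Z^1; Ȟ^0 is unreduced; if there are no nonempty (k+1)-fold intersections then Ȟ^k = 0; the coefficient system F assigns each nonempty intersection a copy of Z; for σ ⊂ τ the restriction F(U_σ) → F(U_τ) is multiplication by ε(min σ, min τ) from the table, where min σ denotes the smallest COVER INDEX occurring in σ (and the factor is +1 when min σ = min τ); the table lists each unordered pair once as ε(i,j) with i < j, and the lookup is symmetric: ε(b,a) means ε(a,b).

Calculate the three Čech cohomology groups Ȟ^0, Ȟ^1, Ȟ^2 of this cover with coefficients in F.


Ȟ^0 ≅ Z, Ȟ^1 ≅ Z, Ȟ^2 ≅ 0

cover nerve:
  U12={t8,t16} U14={t1,t10,t15} U23={t2,t9} U34={t3,t5,t11,t14}
C dims 4,4; δ0: rk 3, SNF 1^3
Ȟ^0: (4−3)−0=1 ⇒ Z
Ȟ^1: (4−0)−3=1 ⇒ Z
Ȟ^2: (0−0)−0=0 ⇒ 0


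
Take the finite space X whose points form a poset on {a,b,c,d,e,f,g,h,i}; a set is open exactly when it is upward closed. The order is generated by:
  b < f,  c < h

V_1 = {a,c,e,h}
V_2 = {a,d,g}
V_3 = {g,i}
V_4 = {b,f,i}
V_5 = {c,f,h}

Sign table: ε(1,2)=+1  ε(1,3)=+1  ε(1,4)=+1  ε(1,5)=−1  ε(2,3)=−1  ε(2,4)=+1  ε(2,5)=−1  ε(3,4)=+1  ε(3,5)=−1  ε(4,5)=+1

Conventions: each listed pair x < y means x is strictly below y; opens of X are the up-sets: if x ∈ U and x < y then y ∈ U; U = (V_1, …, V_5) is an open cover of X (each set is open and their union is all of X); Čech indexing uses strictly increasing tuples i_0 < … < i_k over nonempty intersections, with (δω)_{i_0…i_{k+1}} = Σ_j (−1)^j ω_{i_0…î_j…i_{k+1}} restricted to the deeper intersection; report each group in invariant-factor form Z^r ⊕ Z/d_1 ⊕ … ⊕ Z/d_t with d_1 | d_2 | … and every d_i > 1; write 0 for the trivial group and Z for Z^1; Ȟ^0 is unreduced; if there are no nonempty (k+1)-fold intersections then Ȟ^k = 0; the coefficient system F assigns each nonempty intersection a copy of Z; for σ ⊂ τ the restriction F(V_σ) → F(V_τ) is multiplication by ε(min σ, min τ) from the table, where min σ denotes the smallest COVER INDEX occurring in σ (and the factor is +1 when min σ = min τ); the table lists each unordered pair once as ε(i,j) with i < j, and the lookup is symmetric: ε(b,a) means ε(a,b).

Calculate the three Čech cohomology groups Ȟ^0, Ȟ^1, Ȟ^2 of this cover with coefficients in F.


Ȟ^0 ≅ Z; Ȟ^1 ≅ Z; Ȟ^2 ≅ 0

nonempty overlaps:
  V12={a} V15={c,h} V23={g} V34={i} V45={f}
C dims 5,5; δ0: rk 4, SNF 1^4
degree 0: 5−4−0 = 1 → Ȟ^0 ≅ Z
degree 1: 5−0−4 = 1 → Ȟ^1 ≅ Z
degree 2: 0−0−0 = 0 → Ȟ^2 ≅ 0


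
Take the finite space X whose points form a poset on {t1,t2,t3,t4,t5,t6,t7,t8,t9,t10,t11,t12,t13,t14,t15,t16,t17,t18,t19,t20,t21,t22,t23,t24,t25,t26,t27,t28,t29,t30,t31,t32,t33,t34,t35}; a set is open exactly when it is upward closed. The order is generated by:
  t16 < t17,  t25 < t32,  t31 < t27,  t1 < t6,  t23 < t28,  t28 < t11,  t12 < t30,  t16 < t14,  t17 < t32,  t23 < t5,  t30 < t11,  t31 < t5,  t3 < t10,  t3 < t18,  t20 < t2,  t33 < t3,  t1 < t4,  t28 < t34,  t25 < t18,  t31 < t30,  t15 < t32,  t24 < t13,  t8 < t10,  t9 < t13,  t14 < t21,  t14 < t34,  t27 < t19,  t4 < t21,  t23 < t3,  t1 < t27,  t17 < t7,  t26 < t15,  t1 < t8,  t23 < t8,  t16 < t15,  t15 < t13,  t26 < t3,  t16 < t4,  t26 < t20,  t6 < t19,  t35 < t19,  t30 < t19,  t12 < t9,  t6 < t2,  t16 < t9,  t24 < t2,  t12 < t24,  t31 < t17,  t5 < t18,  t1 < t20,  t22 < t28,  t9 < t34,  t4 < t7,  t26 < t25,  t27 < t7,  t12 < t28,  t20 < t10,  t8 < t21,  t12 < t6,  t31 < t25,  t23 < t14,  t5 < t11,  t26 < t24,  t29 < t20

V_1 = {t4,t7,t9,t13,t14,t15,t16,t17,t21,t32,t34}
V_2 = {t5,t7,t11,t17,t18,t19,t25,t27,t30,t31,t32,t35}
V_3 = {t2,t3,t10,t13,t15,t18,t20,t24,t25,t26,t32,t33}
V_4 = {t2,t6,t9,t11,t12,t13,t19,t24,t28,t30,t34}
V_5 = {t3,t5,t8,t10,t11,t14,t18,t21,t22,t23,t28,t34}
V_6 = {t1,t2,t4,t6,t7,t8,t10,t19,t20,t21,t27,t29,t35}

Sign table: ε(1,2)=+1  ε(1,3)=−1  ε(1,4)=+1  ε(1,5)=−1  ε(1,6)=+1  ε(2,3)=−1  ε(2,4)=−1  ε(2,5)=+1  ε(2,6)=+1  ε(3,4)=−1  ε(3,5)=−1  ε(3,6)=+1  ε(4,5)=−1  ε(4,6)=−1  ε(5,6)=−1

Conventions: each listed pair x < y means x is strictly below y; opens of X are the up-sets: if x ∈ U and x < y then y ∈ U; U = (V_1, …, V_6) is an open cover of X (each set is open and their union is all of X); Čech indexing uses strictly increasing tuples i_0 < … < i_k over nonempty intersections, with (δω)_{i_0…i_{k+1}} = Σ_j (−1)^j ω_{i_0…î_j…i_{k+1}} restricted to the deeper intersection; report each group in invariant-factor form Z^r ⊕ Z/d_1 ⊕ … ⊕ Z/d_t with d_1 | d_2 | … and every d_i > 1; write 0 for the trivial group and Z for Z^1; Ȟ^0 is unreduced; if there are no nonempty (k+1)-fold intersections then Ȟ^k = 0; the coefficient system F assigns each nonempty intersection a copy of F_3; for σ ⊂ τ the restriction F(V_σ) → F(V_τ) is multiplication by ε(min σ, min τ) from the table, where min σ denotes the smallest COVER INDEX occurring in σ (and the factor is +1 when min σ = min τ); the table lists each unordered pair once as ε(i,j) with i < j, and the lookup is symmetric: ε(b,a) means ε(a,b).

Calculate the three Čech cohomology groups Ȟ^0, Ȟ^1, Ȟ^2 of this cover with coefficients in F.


nonempty intersections:
  V12={t7,t17,t32} V13={t13,t15,t32} V14={t9,t13,t34} V15={t14,t21,t34} V16={t4,t7,t21} V23={t18,t25,t32} V24={t11,t19,t30} V25={t5,t11,t18} V26={t7,t19,t27,t35} V34={t2,t13,t24} V35={t3,t10,t18} V36={t2,t10,t20} V45={t11,t28,t34} V46={t2,t6,t19} V56={t8,t10,t21}
  V123={t32} V126={t7} V134={t13} V145={t34} V156={t21} V235={t18} V245={t11} V246={t19} V346={t2} V356={t10}
C dims 6,15,10; δ0: rk_F3 6; δ1: rk_F3 9
Ȟ^0: (6−6)−0=0 ⇒ 0
Ȟ^1: (15−9)−6=0 ⇒ 0
Ȟ^2: (10−0)−9=1 ⇒ Z/3

Ȟ^0 ≅ 0, Ȟ^1 ≅ 0 and Ȟ^2 ≅ Z/3


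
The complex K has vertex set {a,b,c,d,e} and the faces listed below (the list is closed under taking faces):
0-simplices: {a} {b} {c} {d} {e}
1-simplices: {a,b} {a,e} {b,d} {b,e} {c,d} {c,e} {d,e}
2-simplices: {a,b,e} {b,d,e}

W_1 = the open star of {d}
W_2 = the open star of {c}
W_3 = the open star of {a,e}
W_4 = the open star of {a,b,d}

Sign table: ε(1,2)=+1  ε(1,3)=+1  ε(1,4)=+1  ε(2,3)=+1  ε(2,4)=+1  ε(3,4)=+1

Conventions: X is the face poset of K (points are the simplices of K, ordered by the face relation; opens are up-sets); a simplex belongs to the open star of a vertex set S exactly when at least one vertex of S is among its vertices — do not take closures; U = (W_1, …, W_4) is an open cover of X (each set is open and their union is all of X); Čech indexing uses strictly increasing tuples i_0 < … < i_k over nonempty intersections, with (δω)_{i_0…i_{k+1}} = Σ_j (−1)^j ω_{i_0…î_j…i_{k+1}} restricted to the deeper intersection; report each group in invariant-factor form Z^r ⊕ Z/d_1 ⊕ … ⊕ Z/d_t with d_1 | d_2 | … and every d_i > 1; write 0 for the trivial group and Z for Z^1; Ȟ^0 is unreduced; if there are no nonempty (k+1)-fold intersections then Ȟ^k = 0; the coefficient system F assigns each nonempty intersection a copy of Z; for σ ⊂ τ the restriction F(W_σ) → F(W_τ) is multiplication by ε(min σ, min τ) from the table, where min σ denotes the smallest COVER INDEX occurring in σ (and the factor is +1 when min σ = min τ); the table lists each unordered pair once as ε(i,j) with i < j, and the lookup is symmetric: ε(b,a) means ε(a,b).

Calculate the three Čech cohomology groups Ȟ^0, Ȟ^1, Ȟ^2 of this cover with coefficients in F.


nerve simplices:
  W1={{d},{b,d},{c,d},{d,e},{b,d,e}} W2={{c},{c,d},{c,e}} W3={{a},{e},{a,b},{a,e},{b,e},{c,e},{d,e},{a,b,e},{b,d,e}} W4={{a},{b},{d},{a,b},{a,e},{b,d},{b,e},{c,d},{d,e},{a,b,e},{b,d,e}}
  W12={{c,d}} W13={{d,e},{b,d,e}} W14={{d},{b,d},{c,d},{d,e},{b,d,e}} W23={{c,e}} W24={{c,d}} W34={{a},{a,b},{a,e},{b,e},{d,e},{a,b,e},{b,d,e}}
  W124={{c,d}} W134={{d,e},{b,d,e}}
C dims 4,6,2; δ0: rk 3, SNF 1^3; δ1: rk 2, SNF 1^2
degree 0: 4−3−0 = 1 → Ȟ^0 ≅ Z
degree 1: 6−2−3 = 1 → Ȟ^1 ≅ Z
degree 2: 2−0−2 = 0 → Ȟ^2 ≅ 0

Ȟ^0 ≅ Z; Ȟ^1 ≅ Z; Ȟ^2 ≅ 0


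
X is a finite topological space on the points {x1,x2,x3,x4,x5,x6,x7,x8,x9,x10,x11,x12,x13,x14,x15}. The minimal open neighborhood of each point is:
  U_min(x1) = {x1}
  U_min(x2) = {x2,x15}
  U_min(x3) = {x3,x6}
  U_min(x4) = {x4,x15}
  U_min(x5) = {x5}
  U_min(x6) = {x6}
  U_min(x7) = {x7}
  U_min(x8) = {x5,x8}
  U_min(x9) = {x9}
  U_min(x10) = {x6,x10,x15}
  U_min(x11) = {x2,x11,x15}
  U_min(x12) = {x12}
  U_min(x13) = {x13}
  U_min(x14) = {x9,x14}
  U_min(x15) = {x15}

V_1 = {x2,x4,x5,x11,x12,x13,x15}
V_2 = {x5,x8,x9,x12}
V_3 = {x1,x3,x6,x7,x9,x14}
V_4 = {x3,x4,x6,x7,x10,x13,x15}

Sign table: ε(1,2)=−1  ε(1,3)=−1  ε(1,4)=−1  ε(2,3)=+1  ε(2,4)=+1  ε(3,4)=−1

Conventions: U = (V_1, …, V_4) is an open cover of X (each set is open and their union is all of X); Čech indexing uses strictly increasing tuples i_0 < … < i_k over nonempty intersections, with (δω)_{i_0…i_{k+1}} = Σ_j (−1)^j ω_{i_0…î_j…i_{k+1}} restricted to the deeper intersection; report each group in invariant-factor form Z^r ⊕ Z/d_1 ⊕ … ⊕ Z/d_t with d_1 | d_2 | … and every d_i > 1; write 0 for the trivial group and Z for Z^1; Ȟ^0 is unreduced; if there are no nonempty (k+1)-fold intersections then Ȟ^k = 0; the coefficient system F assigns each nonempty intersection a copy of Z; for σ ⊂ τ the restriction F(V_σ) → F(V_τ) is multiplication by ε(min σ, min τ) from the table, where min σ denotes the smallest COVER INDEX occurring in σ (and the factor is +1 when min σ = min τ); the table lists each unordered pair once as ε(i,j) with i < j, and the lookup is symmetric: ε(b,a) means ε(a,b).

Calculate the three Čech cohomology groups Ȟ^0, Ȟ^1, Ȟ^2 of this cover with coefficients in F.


Ȟ^0 = 0, Ȟ^1 = Z/2 and Ȟ^2 = 0

intersection data:
  V12={x5,x12} V14={x4,x13,x15} V23={x9} V34={x3,x6,x7}
C dims 4,4; δ0: rk 4, SNF 1^3·2
Ȟ^0 = (4 − 4) − 0 = 0, so Ȟ^0 ≅ 0
Ȟ^1 = (4 − 0) − 4 = 0 plus torsion [2], so Ȟ^1 ≅ Z/2
Ȟ^2 = (0 − 0) − 0 = 0, so Ȟ^2 ≅ 0


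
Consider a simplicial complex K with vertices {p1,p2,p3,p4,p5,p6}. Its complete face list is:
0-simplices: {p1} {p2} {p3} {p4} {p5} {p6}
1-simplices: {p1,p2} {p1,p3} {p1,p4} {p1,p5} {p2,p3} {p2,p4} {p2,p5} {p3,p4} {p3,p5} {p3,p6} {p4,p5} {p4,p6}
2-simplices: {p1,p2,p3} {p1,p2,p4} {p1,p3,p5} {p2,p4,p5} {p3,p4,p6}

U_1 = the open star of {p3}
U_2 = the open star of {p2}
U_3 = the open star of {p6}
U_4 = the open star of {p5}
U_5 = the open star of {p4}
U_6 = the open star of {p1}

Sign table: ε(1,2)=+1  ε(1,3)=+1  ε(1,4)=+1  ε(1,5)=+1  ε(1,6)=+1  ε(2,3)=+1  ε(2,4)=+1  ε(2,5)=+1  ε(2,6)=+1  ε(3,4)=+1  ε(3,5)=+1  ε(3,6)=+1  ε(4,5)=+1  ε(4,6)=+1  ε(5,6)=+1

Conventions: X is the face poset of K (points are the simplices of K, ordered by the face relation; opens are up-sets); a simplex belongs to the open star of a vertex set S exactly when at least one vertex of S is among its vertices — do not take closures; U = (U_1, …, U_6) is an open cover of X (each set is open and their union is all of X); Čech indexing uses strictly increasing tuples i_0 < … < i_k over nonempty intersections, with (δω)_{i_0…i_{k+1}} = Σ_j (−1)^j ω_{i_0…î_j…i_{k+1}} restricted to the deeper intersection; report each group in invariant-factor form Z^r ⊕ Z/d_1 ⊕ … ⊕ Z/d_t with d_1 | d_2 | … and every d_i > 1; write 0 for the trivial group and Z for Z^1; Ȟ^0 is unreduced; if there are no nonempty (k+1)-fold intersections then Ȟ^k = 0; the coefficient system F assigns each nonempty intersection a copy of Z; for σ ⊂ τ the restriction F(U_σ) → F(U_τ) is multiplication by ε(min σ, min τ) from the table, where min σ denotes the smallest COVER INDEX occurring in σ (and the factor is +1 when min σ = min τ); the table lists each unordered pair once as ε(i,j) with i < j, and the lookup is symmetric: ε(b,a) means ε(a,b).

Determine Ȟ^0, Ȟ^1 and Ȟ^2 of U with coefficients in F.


Ȟ^0 = Z,  Ȟ^1 = Z^2,  Ȟ^2 = 0

nerve of the cover:
  U1={{p3},{p1,p3},{p2,p3},{p3,p4},{p3,p5},{p3,p6},{p1,p2,p3},{p1,p3,p5},{p3,p4,p6}} U2={{p2},{p1,p2},{p2,p3},{p2,p4},{p2,p5},{p1,p2,p3},{p1,p2,p4},{p2,p4,p5}} U3={{p6},{p3,p6},{p4,p6},{p3,p4,p6}} U4={{p5},{p1,p5},{p2,p5},{p3,p5},{p4,p5},{p1,p3,p5},{p2,p4,p5}} U5={{p4},{p1,p4},{p2,p4},{p3,p4},{p4,p5},{p4,p6},{p1,p2,p4},{p2,p4,p5},{p3,p4,p6}} U6={{p1},{p1,p2},{p1,p3},{p1,p4},{p1,p5},{p1,p2,p3},{p1,p2,p4},{p1,p3,p5}}
  U12={{p2,p3},{p1,p2,p3}} U13={{p3,p6},{p3,p4,p6}} U14={{p3,p5},{p1,p3,p5}} U15={{p3,p4},{p3,p4,p6}} U16={{p1,p3},{p1,p2,p3},{p1,p3,p5}} U24={{p2,p5},{p2,p4,p5}} U25={{p2,p4},{p1,p2,p4},{p2,p4,p5}} U26={{p1,p2},{p1,p2,p3},{p1,p2,p4}} U35={{p4,p6},{p3,p4,p6}} U45={{p4,p5},{p2,p4,p5}} U46={{p1,p5},{p1,p3,p5}} U56={{p1,p4},{p1,p2,p4}}
  U126={{p1,p2,p3}} U135={{p3,p4,p6}} U146={{p1,p3,p5}} U245={{p2,p4,p5}} U256={{p1,p2,p4}}
C dims 6,12,5; δ0: rk 5, SNF 1^5; δ1: rk 5, SNF 1^5
Ȟ^0 = (6 − 5) − 0 = 1, so Ȟ^0 ≅ Z
Ȟ^1 = (12 − 5) − 5 = 2, so Ȟ^1 ≅ Z^2
Ȟ^2 = (5 − 0) − 5 = 0, so Ȟ^2 ≅ 0


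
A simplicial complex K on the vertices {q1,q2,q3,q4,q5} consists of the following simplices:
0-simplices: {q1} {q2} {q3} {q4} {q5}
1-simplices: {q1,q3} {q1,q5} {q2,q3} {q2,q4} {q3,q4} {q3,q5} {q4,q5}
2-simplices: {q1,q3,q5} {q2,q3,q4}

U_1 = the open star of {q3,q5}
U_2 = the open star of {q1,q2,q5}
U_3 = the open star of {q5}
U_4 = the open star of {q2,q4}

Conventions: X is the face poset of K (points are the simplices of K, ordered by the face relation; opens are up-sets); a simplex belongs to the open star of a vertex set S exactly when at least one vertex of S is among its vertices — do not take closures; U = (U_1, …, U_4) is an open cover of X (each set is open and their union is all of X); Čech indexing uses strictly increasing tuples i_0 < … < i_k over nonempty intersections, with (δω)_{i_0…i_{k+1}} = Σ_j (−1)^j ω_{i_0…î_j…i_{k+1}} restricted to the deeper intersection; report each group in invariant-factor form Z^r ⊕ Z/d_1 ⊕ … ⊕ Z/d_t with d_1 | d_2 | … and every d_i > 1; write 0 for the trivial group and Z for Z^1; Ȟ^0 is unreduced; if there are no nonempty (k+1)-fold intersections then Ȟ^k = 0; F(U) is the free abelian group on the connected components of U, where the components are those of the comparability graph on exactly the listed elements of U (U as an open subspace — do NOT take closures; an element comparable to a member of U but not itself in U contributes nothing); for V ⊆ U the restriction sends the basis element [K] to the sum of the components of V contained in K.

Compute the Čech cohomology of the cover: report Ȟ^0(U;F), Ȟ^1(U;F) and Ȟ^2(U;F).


nonempty intersections:
  U1={{q3},{q5},{q1,q3},{q1,q5},{q2,q3},{q3,q4},{q3,q5},{q4,q5},{q1,q3,q5},{q2,q3,q4}} U2={{q1},{q2},{q5},{q1,q3},{q1,q5},{q2,q3},{q2,q4},{q3,q5},{q4,q5},{q1,q3,q5},{q2,q3,q4}} U3={{q5},{q1,q5},{q3,q5},{q4,q5},{q1,q3,q5}} U4={{q2},{q4},{q2,q3},{q2,q4},{q3,q4},{q4,q5},{q2,q3,q4}}
  U12={{q5},{q1,q3},{q1,q5},{q2,q3},{q3,q5},{q4,q5},{q1,q3,q5},{q2,q3,q4}} U13={{q5},{q1,q5},{q3,q5},{q4,q5},{q1,q3,q5}} U14={{q2,q3},{q3,q4},{q4,q5},{q2,q3,q4}} U23={{q5},{q1,q5},{q3,q5},{q4,q5},{q1,q3,q5}} U24={{q2},{q2,q3},{q2,q4},{q4,q5},{q2,q3,q4}} U34={{q4,q5}}
  U123={{q5},{q1,q5},{q3,q5},{q4,q5},{q1,q3,q5}} U124={{q2,q3},{q4,q5},{q2,q3,q4}} U134={{q4,q5}} U234={{q4,q5}}
  U1234={{q4,q5}}
components per intersection:
  U1: {{q3},{q5},{q1,q3},{q1,q5},{q2,q3},{q3,q4},{q3,q5},{q4,q5},{q1,q3,q5},{q2,q3,q4}}
  U2: {{q1},{q5},{q1,q3},{q1,q5},{q3,q5},{q4,q5},{q1,q3,q5}} {{q2},{q2,q3},{q2,q4},{q2,q3,q4}}
  U3: {{q5},{q1,q5},{q3,q5},{q4,q5},{q1,q3,q5}}
  U4: {{q2},{q4},{q2,q3},{q2,q4},{q3,q4},{q4,q5},{q2,q3,q4}}
  U12: {{q5},{q1,q3},{q1,q5},{q3,q5},{q4,q5},{q1,q3,q5}} {{q2,q3},{q2,q3,q4}}
  U13: {{q5},{q1,q5},{q3,q5},{q4,q5},{q1,q3,q5}}
  U14: {{q2,q3},{q3,q4},{q2,q3,q4}} {{q4,q5}}
  U23: {{q5},{q1,q5},{q3,q5},{q4,q5},{q1,q3,q5}}
  U24: {{q2},{q2,q3},{q2,q4},{q2,q3,q4}} {{q4,q5}}
  U34: {{q4,q5}}
  U123: {{q5},{q1,q5},{q3,q5},{q4,q5},{q1,q3,q5}}
  U124: {{q2,q3},{q2,q3,q4}} {{q4,q5}}
  U134: {{q4,q5}}
  U234: {{q4,q5}}
  U1234: {{q4,q5}}
C dims 5,9,5,1; δ0: rk 4, SNF 1^4; δ1: rk 4, SNF 1^4; δ2: rk 1, SNF 1^1
Ȟ^0: (5−4)−0=1 ⇒ Z
Ȟ^1: (9−4)−4=1 ⇒ Z
Ȟ^2: (5−1)−4=0 ⇒ 0

Ȟ^0 ≅ Z, Ȟ^1 ≅ Z, Ȟ^2 ≅ 0


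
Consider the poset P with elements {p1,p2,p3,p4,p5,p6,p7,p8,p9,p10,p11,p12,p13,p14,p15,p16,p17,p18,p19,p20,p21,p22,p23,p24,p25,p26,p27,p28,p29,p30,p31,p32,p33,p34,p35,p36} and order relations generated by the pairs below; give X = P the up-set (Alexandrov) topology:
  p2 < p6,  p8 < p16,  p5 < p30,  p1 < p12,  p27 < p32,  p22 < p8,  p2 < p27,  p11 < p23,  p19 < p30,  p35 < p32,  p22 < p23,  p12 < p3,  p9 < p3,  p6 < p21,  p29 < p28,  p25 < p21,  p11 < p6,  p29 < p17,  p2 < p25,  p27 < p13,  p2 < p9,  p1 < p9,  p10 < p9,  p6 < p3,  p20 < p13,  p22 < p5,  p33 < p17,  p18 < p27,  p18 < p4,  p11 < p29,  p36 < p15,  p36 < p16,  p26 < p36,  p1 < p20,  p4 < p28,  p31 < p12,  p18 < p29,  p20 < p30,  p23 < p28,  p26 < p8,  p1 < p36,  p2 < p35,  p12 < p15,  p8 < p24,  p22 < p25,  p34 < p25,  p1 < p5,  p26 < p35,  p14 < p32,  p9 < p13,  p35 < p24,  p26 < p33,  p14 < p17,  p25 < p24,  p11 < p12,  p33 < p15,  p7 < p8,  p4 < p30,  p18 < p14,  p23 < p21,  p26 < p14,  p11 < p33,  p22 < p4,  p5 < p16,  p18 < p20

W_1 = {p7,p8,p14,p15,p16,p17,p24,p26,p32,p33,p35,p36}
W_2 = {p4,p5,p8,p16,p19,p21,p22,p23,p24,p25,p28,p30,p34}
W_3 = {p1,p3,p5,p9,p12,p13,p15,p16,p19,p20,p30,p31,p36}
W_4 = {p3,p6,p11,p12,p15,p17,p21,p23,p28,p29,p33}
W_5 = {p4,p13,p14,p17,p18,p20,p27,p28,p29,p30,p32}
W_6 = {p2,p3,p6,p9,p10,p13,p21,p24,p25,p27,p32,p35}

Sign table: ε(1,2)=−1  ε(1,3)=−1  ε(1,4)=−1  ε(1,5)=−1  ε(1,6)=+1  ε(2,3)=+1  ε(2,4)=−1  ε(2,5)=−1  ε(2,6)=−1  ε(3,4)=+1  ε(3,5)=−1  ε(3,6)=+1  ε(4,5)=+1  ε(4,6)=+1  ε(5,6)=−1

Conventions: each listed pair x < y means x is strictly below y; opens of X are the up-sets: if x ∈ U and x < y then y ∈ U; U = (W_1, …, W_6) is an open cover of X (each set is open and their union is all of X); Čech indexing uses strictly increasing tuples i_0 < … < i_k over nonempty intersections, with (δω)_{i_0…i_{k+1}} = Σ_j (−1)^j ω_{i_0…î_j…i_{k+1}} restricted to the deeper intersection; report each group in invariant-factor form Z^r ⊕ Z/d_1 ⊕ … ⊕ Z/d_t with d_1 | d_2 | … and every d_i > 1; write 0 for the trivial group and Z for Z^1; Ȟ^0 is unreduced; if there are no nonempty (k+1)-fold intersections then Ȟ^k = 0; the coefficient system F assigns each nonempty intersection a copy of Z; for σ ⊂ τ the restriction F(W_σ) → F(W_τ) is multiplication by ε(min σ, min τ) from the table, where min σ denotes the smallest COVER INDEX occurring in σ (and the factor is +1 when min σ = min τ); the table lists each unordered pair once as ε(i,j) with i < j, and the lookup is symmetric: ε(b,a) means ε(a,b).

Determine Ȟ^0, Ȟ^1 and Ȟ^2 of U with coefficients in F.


Ȟ^0(U;F) ≅ 0,  Ȟ^1(U;F) ≅ Z/2,  Ȟ^2(U;F) ≅ Z

nonempty intersections:
  W12={p8,p16,p24} W13={p15,p16,p36} W14={p15,p17,p33} W15={p14,p17,p32} W16={p24,p32,p35} W23={p5,p16,p19,p30} W24={p21,p23,p28} W25={p4,p28,p30} W26={p21,p24,p25} W34={p3,p12,p15} W35={p13,p20,p30} W36={p3,p9,p13} W45={p17,p28,p29} W46={p3,p6,p21} W56={p13,p27,p32}
  W123={p16} W126={p24} W134={p15} W145={p17} W156={p32} W235={p30} W245={p28} W246={p21} W346={p3} W356={p13}
C dims 6,15,10; δ0: rk 6, SNF 1^5·2; δ1: rk 9, SNF 1^9
Ȟ^0: (6−6)−0=0 ⇒ 0
Ȟ^1: (15−9)−6=0 plus torsion [2] ⇒ Z/2
Ȟ^2: (10−0)−9=1 ⇒ Z


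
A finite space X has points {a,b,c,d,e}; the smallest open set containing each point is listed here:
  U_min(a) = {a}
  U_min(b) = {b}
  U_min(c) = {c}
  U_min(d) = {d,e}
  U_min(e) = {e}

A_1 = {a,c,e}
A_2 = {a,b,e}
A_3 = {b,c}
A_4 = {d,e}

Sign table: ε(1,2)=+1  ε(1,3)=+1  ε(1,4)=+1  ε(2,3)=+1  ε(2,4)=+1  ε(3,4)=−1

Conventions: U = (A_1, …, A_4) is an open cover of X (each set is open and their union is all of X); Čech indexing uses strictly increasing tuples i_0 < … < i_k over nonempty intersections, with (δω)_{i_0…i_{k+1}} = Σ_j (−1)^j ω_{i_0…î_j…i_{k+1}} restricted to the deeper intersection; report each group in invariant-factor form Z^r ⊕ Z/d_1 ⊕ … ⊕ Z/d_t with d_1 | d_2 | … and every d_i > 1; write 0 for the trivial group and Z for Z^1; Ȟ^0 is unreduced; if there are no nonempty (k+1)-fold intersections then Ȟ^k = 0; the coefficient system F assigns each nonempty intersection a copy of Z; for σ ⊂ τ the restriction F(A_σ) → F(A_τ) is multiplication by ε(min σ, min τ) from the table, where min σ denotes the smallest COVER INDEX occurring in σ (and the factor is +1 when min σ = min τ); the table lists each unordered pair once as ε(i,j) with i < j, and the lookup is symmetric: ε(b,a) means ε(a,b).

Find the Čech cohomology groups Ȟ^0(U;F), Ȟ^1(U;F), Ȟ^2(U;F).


nerve of the cover:
  A12={a,e} A13={c} A14={e} A23={b} A24={e}
  A124={e}
C dims 4,5,1; δ0: rk 3, SNF 1^3; δ1: rk 1, SNF 1^1
Ȟ^0 = (4 − 3) − 0 = 1, so Ȟ^0 ≅ Z
Ȟ^1 = (5 − 1) − 3 = 1, so Ȟ^1 ≅ Z
Ȟ^2 = (1 − 0) − 1 = 0, so Ȟ^2 ≅ 0

Ȟ^0 ≅ Z, Ȟ^1 ≅ Z, Ȟ^2 ≅ 0
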